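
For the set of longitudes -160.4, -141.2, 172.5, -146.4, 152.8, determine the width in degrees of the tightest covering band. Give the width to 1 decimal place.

66.0°

Sort the longitudes: -160.4°, -146.4°, -141.2°, +152.8°, +172.5°.
Eastward gaps between consecutive values (wrapping around): 14.0°, 5.2°, 294.0°, 19.7°, 27.1°.
Largest gap = 294.0° ⇒ minimal covering band is its complement: 360° − 294.0° = 66.0°.
Band runs from +152.8° eastward to -141.2°, crossing the antimeridian.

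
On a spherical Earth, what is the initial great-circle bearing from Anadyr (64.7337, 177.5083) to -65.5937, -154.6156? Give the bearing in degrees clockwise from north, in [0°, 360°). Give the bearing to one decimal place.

165.0°

Δλ = -154.6156 − 177.5083 = -332.1239°; wrapped into (−180°, 180°]: 27.8761°.
θ = atan2( sin Δλ · cos φ₂ , cos φ₁ · sin φ₂ − sin φ₁ · cos φ₂ · cos Δλ )
  = atan2(0.19320, -0.71900) = 164.960° → normalised to [0°, 360°): 164.960°.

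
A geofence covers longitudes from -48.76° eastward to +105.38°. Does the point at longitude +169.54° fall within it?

Band width going east from -48.76° to +105.38°: ((105.38 − -48.76) mod 360) = 154.14°.
Offset of +169.54° east of the west edge: ((169.54 − -48.76) mod 360) = 218.30°.
218.30° > 154.14° ⇒ outside.

No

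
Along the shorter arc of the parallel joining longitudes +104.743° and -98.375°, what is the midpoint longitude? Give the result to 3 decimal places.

Signed shortest Δλ from +104.743° to -98.375° is +156.882°.
Midpoint longitude = +104.743° + (+156.882°)/2 = +104.743° + 78.441° = +183.184°.
Normalise into (−180°, 180°]: -176.816°.
(The naïve average (+104.743 + -98.375)/2 = 3.184° is on the wrong side of the globe.)

-176.816°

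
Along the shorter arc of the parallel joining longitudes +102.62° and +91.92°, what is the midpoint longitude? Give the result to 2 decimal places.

+97.27°

Signed shortest Δλ from +102.62° to +91.92° is -10.70°.
Midpoint longitude = +102.62° + (-10.70°)/2 = +102.62° − 5.35° = +97.27°.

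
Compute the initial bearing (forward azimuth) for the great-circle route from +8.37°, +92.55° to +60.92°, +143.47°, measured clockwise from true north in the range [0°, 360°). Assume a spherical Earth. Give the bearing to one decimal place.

24.7°

Δλ = 143.47 − 92.55 = 50.92°.
θ = atan2( sin Δλ · cos φ₂ , cos φ₁ · sin φ₂ − sin φ₁ · cos φ₂ · cos Δλ )
  = atan2(0.37729, 0.82003) = 24.707° → normalised to [0°, 360°): 24.707°.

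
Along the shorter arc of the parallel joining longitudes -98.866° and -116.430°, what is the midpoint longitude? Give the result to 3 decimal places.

Signed shortest Δλ from -98.866° to -116.430° is -17.564°.
Midpoint longitude = -98.866° + (-17.564°)/2 = -98.866° − 8.782° = -107.648°.

-107.648°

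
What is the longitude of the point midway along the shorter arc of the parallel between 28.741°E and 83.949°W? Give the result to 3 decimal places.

27.604°W

Signed shortest Δλ from +28.741° to -83.949° is -112.690°.
Midpoint longitude = +28.741° + (-112.690°)/2 = +28.741° − 56.345° = -27.604°.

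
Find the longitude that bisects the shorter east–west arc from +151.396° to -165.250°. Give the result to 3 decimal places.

Signed shortest Δλ from +151.396° to -165.250° is +43.354°.
Midpoint longitude = +151.396° + (+43.354°)/2 = +151.396° + 21.677° = +173.073°.
(The naïve average (+151.396 + -165.250)/2 = -6.927° is on the wrong side of the globe.)

+173.073°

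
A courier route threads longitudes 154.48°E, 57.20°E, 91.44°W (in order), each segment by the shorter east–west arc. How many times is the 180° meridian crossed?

Leg 1: +154.48° → +57.20°, shortest Δλ = -97.28° (west) — does not cross 180°.
Leg 2: +57.20° → -91.44°, shortest Δλ = -148.64° (west) — does not cross 180°.
Total crossings: 0.

0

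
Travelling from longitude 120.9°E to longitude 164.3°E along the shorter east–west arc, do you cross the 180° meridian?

No

Signed shortest Δλ = ((164.3 − 120.9 + 180) mod 360) − 180 = 43.4°.
Going east by 43.4° from +120.9° reaches +164.3° without touching 180°.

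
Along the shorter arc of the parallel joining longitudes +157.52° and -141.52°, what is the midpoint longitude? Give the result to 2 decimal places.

-172.00°

Signed shortest Δλ from +157.52° to -141.52° is +60.96°.
Midpoint longitude = +157.52° + (+60.96°)/2 = +157.52° + 30.48° = +188.00°.
Normalise into (−180°, 180°]: -172.00°.
(The naïve average (+157.52 + -141.52)/2 = 8.0° is on the wrong side of the globe.)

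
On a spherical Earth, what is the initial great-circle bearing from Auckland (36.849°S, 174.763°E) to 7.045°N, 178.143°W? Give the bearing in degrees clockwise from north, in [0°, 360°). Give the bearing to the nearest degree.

Δλ = -178.143 − 174.763 = -352.906°; wrapped into (−180°, 180°]: 7.094°.
θ = atan2( sin Δλ · cos φ₂ , cos φ₁ · sin φ₂ − sin φ₁ · cos φ₂ · cos Δλ )
  = atan2(0.12257, 0.68877) = 10.090° → normalised to [0°, 360°): 10.090°.

10°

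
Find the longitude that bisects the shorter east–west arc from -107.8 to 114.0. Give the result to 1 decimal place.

-176.9°

Signed shortest Δλ from -107.8° to +114.0° is -138.2°.
Midpoint longitude = -107.8° + (-138.2°)/2 = -107.8° − 69.1° = -176.9°.
(The naïve average (-107.8 + +114.0)/2 = 3.1° is on the wrong side of the globe.)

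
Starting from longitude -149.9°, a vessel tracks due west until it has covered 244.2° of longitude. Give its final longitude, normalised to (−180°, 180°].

Start at -149.9°; shift −244.2° → -394.1°.
-394.1° lies outside (−180°, 180°]; add 360° → -34.1°.

-34.1°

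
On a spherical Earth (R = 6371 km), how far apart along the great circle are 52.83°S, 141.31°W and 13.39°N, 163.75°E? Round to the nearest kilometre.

Δλ = 163.75 − -141.31 = 305.06°; wrapped into (−180°, 180°]: -54.94°.
Δφ = 13.39 − -52.83 = 66.22°.
a = sin²(Δφ/2) + cos φ₁ · cos φ₂ · sin²(Δλ/2) = 0.423452.
c = 2·atan2(√a, √(1−a)) = 1.41710 rad → d = 6371·c ≈ 9028.32 km.

9028 km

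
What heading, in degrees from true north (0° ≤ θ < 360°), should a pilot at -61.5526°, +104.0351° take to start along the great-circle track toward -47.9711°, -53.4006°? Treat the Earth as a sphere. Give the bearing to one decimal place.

196.0°

Δλ = -53.4006 − 104.0351 = -157.4357°.
θ = atan2( sin Δλ · cos φ₂ , cos φ₁ · sin φ₂ − sin φ₁ · cos φ₂ · cos Δλ )
  = atan2(-0.25690, -0.89744) = -164.026° → normalised to [0°, 360°): 195.974°.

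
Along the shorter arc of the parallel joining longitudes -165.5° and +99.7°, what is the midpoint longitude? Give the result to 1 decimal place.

+147.1°

Signed shortest Δλ from -165.5° to +99.7° is -94.8°.
Midpoint longitude = -165.5° + (-94.8°)/2 = -165.5° − 47.4° = -212.9°.
Normalise into (−180°, 180°]: +147.1°.
(The naïve average (-165.5 + +99.7)/2 = -32.9° is on the wrong side of the globe.)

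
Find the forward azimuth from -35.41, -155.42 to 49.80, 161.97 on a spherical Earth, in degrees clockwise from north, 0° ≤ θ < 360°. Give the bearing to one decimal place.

Δλ = 161.97 − -155.42 = 317.39°; wrapped into (−180°, 180°]: -42.61°.
θ = atan2( sin Δλ · cos φ₂ , cos φ₁ · sin φ₂ − sin φ₁ · cos φ₂ · cos Δλ )
  = atan2(-0.43698, 0.89777) = -25.954° → normalised to [0°, 360°): 334.046°.

334.0°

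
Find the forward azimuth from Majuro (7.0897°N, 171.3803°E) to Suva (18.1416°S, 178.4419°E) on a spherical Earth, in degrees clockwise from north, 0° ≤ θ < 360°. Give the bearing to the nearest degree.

165°

Δλ = 178.4419 − 171.3803 = 7.0616°.
θ = atan2( sin Δλ · cos φ₂ , cos φ₁ · sin φ₂ − sin φ₁ · cos φ₂ · cos Δλ )
  = atan2(0.11683, -0.42538) = 164.643° → normalised to [0°, 360°): 164.643°.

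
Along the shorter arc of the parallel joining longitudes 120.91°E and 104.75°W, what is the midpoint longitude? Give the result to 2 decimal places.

171.92°W

Signed shortest Δλ from +120.91° to -104.75° is +134.34°.
Midpoint longitude = +120.91° + (+134.34°)/2 = +120.91° + 67.17° = +188.08°.
Normalise into (−180°, 180°]: -171.92°.
(The naïve average (+120.91 + -104.75)/2 = 8.08° is on the wrong side of the globe.)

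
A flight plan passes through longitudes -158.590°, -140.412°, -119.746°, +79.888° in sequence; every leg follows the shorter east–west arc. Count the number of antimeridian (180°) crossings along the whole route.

1

Leg 1: -158.590° → -140.412°, shortest Δλ = 18.178° (east) — does not cross 180°.
Leg 2: -140.412° → -119.746°, shortest Δλ = 20.666° (east) — does not cross 180°.
Leg 3: -119.746° → +79.888°, shortest Δλ = -160.366° (west) — crosses 180°.
Total crossings: 1.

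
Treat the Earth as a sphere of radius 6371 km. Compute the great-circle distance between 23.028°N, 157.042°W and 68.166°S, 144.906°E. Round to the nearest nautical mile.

6033 nmi

Δλ = 144.906 − -157.042 = 301.948°; wrapped into (−180°, 180°]: -58.052°.
Δφ = -68.166 − 23.028 = -91.194°.
a = sin²(Δφ/2) + cos φ₁ · cos φ₂ · sin²(Δλ/2) = 0.591001.
c = 2·atan2(√a, √(1−a)) = 1.75382 rad → d = 6371·c ≈ 11173.57 km ≈ 6033.25 nmi.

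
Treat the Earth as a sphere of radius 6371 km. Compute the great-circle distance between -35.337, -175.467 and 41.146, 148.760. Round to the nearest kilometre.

Δλ = 148.760 − -175.467 = 324.227°; wrapped into (−180°, 180°]: -35.773°.
Δφ = 41.146 − -35.337 = 76.483°.
a = sin²(Δφ/2) + cos φ₁ · cos φ₂ · sin²(Δλ/2) = 0.441080.
c = 2·atan2(√a, √(1−a)) = 1.45268 rad → d = 6371·c ≈ 9255.04 km.

9255 km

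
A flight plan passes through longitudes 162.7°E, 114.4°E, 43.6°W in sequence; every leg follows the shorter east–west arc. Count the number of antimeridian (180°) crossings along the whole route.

Leg 1: +162.7° → +114.4°, shortest Δλ = -48.3° (west) — does not cross 180°.
Leg 2: +114.4° → -43.6°, shortest Δλ = -158.0° (west) — does not cross 180°.
Total crossings: 0.

0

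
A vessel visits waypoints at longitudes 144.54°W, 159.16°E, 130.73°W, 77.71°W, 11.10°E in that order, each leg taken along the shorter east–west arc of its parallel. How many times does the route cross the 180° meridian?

2

Leg 1: -144.54° → +159.16°, shortest Δλ = -56.3° (west) — crosses 180°.
Leg 2: +159.16° → -130.73°, shortest Δλ = 70.11° (east) — crosses 180°.
Leg 3: -130.73° → -77.71°, shortest Δλ = 53.02° (east) — does not cross 180°.
Leg 4: -77.71° → +11.10°, shortest Δλ = 88.81° (east) — does not cross 180°.
Total crossings: 2.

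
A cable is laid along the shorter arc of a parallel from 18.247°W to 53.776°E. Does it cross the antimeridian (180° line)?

Signed shortest Δλ = ((53.776 − -18.247 + 180) mod 360) − 180 = 72.023°.
Going east by 72.023° from -18.247° reaches +53.776° without touching 180°.

No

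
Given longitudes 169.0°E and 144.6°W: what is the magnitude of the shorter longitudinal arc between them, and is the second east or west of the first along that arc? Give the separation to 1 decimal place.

Raw difference: -144.6 − 169.0 = -313.6°.
Normalise into (−180°, 180°]: -313.6° + 360° = 46.4°.
Positive ⇒ the second point lies to the east; separation 46.4°.

46.4° east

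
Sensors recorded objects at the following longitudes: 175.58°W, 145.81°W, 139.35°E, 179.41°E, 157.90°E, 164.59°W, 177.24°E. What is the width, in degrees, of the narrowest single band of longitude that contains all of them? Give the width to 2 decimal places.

Sort the longitudes: -175.58°, -164.59°, -145.81°, +139.35°, +157.90°, +177.24°, +179.41°.
Eastward gaps between consecutive values (wrapping around): 10.99°, 18.78°, 285.16°, 18.55°, 19.34°, 2.17°, 5.01°.
Largest gap = 285.16° ⇒ minimal covering band is its complement: 360° − 285.16° = 74.84°.
Band runs from +139.35° eastward to -145.81°, crossing the antimeridian.

74.84°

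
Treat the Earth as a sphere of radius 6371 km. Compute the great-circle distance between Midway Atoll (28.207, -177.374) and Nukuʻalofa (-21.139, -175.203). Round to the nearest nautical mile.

2965 nmi

Δλ = -175.203 − -177.374 = 2.171°.
Δφ = -21.139 − 28.207 = -49.346°.
a = sin²(Δφ/2) + cos φ₁ · cos φ₂ · sin²(Δλ/2) = 0.174550.
c = 2·atan2(√a, √(1−a)) = 0.86203 rad → d = 6371·c ≈ 5491.98 km ≈ 2965.43 nmi.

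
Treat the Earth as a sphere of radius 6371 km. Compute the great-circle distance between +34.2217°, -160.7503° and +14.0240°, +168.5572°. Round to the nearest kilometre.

3814 km

Δλ = 168.5572 − -160.7503 = 329.3075°; wrapped into (−180°, 180°]: -30.6925°.
Δφ = 14.0240 − 34.2217 = -20.1977°.
a = sin²(Δφ/2) + cos φ₁ · cos φ₂ · sin²(Δλ/2) = 0.086935.
c = 2·atan2(√a, √(1−a)) = 0.59859 rad → d = 6371·c ≈ 3813.62 km.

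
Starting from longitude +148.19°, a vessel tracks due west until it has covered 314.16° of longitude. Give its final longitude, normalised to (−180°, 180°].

-165.97°

Start at +148.19°; shift −314.16° → -165.97°.
-165.97° already lies in (−180°, 180°].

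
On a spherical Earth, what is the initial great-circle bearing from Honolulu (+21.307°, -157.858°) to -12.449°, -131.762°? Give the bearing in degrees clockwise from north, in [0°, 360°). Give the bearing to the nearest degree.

Δλ = -131.762 − -157.858 = 26.096°.
θ = atan2( sin Δλ · cos φ₂ , cos φ₁ · sin φ₂ − sin φ₁ · cos φ₂ · cos Δλ )
  = atan2(0.42953, -0.51949) = 140.415° → normalised to [0°, 360°): 140.415°.

140°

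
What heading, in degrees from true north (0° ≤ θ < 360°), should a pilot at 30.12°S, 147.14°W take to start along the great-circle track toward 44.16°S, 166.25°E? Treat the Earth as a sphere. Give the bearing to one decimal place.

235.7°

Δλ = 166.25 − -147.14 = 313.39°; wrapped into (−180°, 180°]: -46.61°.
θ = atan2( sin Δλ · cos φ₂ , cos φ₁ · sin φ₂ − sin φ₁ · cos φ₂ · cos Δλ )
  = atan2(-0.52133, -0.35529) = -124.275° → normalised to [0°, 360°): 235.725°.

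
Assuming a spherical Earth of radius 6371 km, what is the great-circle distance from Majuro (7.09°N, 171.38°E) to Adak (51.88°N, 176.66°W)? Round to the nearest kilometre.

5100 km

Δλ = -176.66 − 171.38 = -348.04°; wrapped into (−180°, 180°]: 11.96°.
Δφ = 51.88 − 7.09 = 44.79°.
a = sin²(Δφ/2) + cos φ₁ · cos φ₂ · sin²(Δλ/2) = 0.151802.
c = 2·atan2(√a, √(1−a)) = 0.80043 rad → d = 6371·c ≈ 5099.56 km.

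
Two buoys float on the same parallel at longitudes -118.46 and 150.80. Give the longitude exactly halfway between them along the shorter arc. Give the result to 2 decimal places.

-163.83°

Signed shortest Δλ from -118.46° to +150.80° is -90.74°.
Midpoint longitude = -118.46° + (-90.74°)/2 = -118.46° − 45.37° = -163.83°.
(The naïve average (-118.46 + +150.80)/2 = 16.17° is on the wrong side of the globe.)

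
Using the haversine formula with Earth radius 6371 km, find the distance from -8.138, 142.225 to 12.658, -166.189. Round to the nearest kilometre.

6150 km

Δλ = -166.189 − 142.225 = -308.414°; wrapped into (−180°, 180°]: 51.586°.
Δφ = 12.658 − -8.138 = 20.796°.
a = sin²(Δφ/2) + cos φ₁ · cos φ₂ · sin²(Δλ/2) = 0.215443.
c = 2·atan2(√a, √(1−a)) = 0.96537 rad → d = 6371·c ≈ 6150.37 km.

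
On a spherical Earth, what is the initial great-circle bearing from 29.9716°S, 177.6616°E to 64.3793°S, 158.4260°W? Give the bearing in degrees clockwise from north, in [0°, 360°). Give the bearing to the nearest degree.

163°

Δλ = -158.4260 − 177.6616 = -336.0876°; wrapped into (−180°, 180°]: 23.9124°.
θ = atan2( sin Δλ · cos φ₂ , cos φ₁ · sin φ₂ − sin φ₁ · cos φ₂ · cos Δλ )
  = atan2(0.17527, -0.58362) = 163.284° → normalised to [0°, 360°): 163.284°.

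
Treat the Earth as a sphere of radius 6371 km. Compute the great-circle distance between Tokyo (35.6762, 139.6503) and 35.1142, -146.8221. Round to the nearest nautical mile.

3507 nmi

Δλ = -146.8221 − 139.6503 = -286.4724°; wrapped into (−180°, 180°]: 73.5276°.
Δφ = 35.1142 − 35.6762 = -0.5620°.
a = sin²(Δφ/2) + cos φ₁ · cos φ₂ · sin²(Δλ/2) = 0.238059.
c = 2·atan2(√a, √(1−a)) = 1.01939 rad → d = 6371·c ≈ 6494.56 km ≈ 3506.78 nmi.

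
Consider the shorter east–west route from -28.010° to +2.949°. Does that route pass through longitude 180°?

Signed shortest Δλ = ((2.949 − -28.010 + 180) mod 360) − 180 = 30.959°.
Going east by 30.959° from -28.010° reaches +2.949° without touching 180°.

No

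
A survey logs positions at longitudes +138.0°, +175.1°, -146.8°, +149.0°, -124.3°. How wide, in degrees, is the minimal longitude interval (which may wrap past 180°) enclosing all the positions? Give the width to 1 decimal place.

Sort the longitudes: -146.8°, -124.3°, +138.0°, +149.0°, +175.1°.
Eastward gaps between consecutive values (wrapping around): 22.5°, 262.3°, 11.0°, 26.1°, 38.1°.
Largest gap = 262.3° ⇒ minimal covering band is its complement: 360° − 262.3° = 97.7°.
Band runs from +138.0° eastward to -124.3°, crossing the antimeridian.

97.7°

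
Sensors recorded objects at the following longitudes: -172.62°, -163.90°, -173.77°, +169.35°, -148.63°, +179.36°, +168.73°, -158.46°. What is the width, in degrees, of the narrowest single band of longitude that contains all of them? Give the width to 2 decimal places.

Sort the longitudes: -173.77°, -172.62°, -163.90°, -158.46°, -148.63°, +168.73°, +169.35°, +179.36°.
Eastward gaps between consecutive values (wrapping around): 1.15°, 8.72°, 5.44°, 9.83°, 317.36°, 0.62°, 10.01°, 6.87°.
Largest gap = 317.36° ⇒ minimal covering band is its complement: 360° − 317.36° = 42.64°.
Band runs from +168.73° eastward to -148.63°, crossing the antimeridian.

42.64°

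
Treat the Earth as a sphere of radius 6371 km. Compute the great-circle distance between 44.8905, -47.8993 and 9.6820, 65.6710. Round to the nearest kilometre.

Δλ = 65.6710 − -47.8993 = 113.5703°.
Δφ = 9.6820 − 44.8905 = -35.2085°.
a = sin²(Δφ/2) + cos φ₁ · cos φ₂ · sin²(Δλ/2) = 0.580282.
c = 2·atan2(√a, √(1−a)) = 1.73206 rad → d = 6371·c ≈ 11034.95 km.

11035 km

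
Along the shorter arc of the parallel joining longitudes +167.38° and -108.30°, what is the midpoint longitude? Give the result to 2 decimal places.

Signed shortest Δλ from +167.38° to -108.30° is +84.32°.
Midpoint longitude = +167.38° + (+84.32°)/2 = +167.38° + 42.16° = +209.54°.
Normalise into (−180°, 180°]: -150.46°.
(The naïve average (+167.38 + -108.30)/2 = 29.54° is on the wrong side of the globe.)

-150.46°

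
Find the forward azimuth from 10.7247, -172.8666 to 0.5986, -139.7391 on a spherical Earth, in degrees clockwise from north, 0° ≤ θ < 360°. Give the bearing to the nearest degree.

105°

Δλ = -139.7391 − -172.8666 = 33.1275°.
θ = atan2( sin Δλ · cos φ₂ , cos φ₁ · sin φ₂ − sin φ₁ · cos φ₂ · cos Δλ )
  = atan2(0.54647, -0.14557) = 104.916° → normalised to [0°, 360°): 104.916°.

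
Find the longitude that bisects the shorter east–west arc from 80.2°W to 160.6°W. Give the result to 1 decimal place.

Signed shortest Δλ from -80.2° to -160.6° is -80.4°.
Midpoint longitude = -80.2° + (-80.4°)/2 = -80.2° − 40.2° = -120.4°.

120.4°W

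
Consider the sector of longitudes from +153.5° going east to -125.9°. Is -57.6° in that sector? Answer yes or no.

Band width going east from +153.5° to -125.9°: ((-125.9 − 153.5) mod 360) = 80.6°.
Offset of -57.6° east of the west edge: ((-57.6 − 153.5) mod 360) = 148.9°.
148.9° > 80.6° ⇒ outside.

No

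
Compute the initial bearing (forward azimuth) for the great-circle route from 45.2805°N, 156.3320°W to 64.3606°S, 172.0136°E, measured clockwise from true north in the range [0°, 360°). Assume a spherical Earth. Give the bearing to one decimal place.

194.2°

Δλ = 172.0136 − -156.3320 = 328.3456°; wrapped into (−180°, 180°]: -31.6544°.
θ = atan2( sin Δλ · cos φ₂ , cos φ₁ · sin φ₂ − sin φ₁ · cos φ₂ · cos Δλ )
  = atan2(-0.22708, -0.89607) = -165.780° → normalised to [0°, 360°): 194.220°.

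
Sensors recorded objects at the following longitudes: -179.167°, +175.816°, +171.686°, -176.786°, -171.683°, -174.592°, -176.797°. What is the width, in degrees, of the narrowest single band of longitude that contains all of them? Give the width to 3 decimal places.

16.631°

Sort the longitudes: -179.167°, -176.797°, -176.786°, -174.592°, -171.683°, +171.686°, +175.816°.
Eastward gaps between consecutive values (wrapping around): 2.370°, 0.011°, 2.194°, 2.909°, 343.369°, 4.130°, 5.017°.
Largest gap = 343.369° ⇒ minimal covering band is its complement: 360° − 343.369° = 16.631°.
Band runs from +171.686° eastward to -171.683°, crossing the antimeridian.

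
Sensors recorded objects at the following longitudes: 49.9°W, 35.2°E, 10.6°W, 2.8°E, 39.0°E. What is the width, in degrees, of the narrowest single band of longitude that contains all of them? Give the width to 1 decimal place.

88.9°

Sort the longitudes: -49.9°, -10.6°, +2.8°, +35.2°, +39.0°.
Eastward gaps between consecutive values (wrapping around): 39.3°, 13.4°, 32.4°, 3.8°, 271.1°.
Largest gap = 271.1° ⇒ minimal covering band is its complement: 360° − 271.1° = 88.9°.
Band runs from -49.9° eastward to +39.0°.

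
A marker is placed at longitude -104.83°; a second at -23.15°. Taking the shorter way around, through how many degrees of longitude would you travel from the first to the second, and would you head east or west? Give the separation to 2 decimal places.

81.68° east

Raw difference: -23.15 − -104.83 = 81.68°.
Normalise into (−180°, 180°]: 81.68° stays 81.68°.
Positive ⇒ the second point lies to the east; separation 81.68°.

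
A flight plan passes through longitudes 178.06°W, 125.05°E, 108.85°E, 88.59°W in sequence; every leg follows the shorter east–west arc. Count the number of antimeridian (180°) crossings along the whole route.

2

Leg 1: -178.06° → +125.05°, shortest Δλ = -56.89° (west) — crosses 180°.
Leg 2: +125.05° → +108.85°, shortest Δλ = -16.2° (west) — does not cross 180°.
Leg 3: +108.85° → -88.59°, shortest Δλ = 162.56° (east) — crosses 180°.
Total crossings: 2.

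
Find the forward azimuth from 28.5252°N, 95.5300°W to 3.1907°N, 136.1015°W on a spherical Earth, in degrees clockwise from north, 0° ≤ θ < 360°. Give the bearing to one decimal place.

Δλ = -136.1015 − -95.5300 = -40.5715°.
θ = atan2( sin Δλ · cos φ₂ , cos φ₁ · sin φ₂ − sin φ₁ · cos φ₂ · cos Δλ )
  = atan2(-0.64939, -0.31328) = -115.753° → normalised to [0°, 360°): 244.247°.

244.2°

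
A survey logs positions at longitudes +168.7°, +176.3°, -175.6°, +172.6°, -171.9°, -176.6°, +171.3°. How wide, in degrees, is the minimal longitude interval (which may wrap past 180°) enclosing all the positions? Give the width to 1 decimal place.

19.4°

Sort the longitudes: -176.6°, -175.6°, -171.9°, +168.7°, +171.3°, +172.6°, +176.3°.
Eastward gaps between consecutive values (wrapping around): 1.0°, 3.7°, 340.6°, 2.6°, 1.3°, 3.7°, 7.1°.
Largest gap = 340.6° ⇒ minimal covering band is its complement: 360° − 340.6° = 19.4°.
Band runs from +168.7° eastward to -171.9°, crossing the antimeridian.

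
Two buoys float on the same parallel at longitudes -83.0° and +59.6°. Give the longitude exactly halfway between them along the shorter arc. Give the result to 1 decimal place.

-11.7°

Signed shortest Δλ from -83.0° to +59.6° is +142.6°.
Midpoint longitude = -83.0° + (+142.6°)/2 = -83.0° + 71.3° = -11.7°.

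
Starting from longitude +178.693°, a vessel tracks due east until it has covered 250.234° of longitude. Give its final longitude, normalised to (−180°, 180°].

+68.927°

Start at +178.693°; shift +250.234° → +428.927°.
+428.927° lies outside (−180°, 180°]; subtract 360° → +68.927°.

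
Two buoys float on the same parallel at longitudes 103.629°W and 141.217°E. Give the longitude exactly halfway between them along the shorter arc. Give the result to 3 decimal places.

161.206°W

Signed shortest Δλ from -103.629° to +141.217° is -115.154°.
Midpoint longitude = -103.629° + (-115.154°)/2 = -103.629° − 57.577° = -161.206°.
(The naïve average (-103.629 + +141.217)/2 = 18.794° is on the wrong side of the globe.)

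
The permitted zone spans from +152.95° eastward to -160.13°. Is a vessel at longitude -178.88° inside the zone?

Band width going east from +152.95° to -160.13°: ((-160.13 − 152.95) mod 360) = 46.92°.
Offset of -178.88° east of the west edge: ((-178.88 − 152.95) mod 360) = 28.17°.
28.17° ≤ 46.92° ⇒ inside.

Yes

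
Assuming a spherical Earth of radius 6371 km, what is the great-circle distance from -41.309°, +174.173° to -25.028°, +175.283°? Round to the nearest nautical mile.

Δλ = 175.283 − 174.173 = 1.110°.
Δφ = -25.028 − -41.309 = 16.281°.
a = sin²(Δφ/2) + cos φ₁ · cos φ₂ · sin²(Δλ/2) = 0.020115.
c = 2·atan2(√a, √(1−a)) = 0.28461 rad → d = 6371·c ≈ 1813.26 km ≈ 979.08 nmi.

979 nmi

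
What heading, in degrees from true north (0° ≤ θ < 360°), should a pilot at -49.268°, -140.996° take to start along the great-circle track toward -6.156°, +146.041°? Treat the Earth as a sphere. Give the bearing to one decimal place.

279.0°

Δλ = 146.041 − -140.996 = 287.037°; wrapped into (−180°, 180°]: -72.963°.
θ = atan2( sin Δλ · cos φ₂ , cos φ₁ · sin φ₂ − sin φ₁ · cos φ₂ · cos Δλ )
  = atan2(-0.95060, 0.15076) = -80.988° → normalised to [0°, 360°): 279.012°.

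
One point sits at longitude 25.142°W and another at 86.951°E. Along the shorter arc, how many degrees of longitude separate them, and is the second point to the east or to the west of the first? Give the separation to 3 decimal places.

112.093° east

Raw difference: 86.951 − -25.142 = 112.093°.
Normalise into (−180°, 180°]: 112.093° stays 112.093°.
Positive ⇒ the second point lies to the east; separation 112.093°.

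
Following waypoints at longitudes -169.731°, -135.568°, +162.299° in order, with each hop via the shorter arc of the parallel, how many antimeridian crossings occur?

Leg 1: -169.731° → -135.568°, shortest Δλ = 34.163° (east) — does not cross 180°.
Leg 2: -135.568° → +162.299°, shortest Δλ = -62.133° (west) — crosses 180°.
Total crossings: 1.

1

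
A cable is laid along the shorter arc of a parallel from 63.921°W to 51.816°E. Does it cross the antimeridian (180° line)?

No

Signed shortest Δλ = ((51.816 − -63.921 + 180) mod 360) − 180 = 115.737°.
Going east by 115.737° from -63.921° reaches +51.816° without touching 180°.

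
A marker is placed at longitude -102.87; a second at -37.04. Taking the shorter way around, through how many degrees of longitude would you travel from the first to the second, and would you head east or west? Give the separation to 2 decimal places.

65.83° east

Raw difference: -37.04 − -102.87 = 65.83°.
Normalise into (−180°, 180°]: 65.83° stays 65.83°.
Positive ⇒ the second point lies to the east; separation 65.83°.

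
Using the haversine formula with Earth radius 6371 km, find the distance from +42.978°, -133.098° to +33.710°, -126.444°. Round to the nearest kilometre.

1182 km

Δλ = -126.444 − -133.098 = 6.654°.
Δφ = 33.710 − 42.978 = -9.268°.
a = sin²(Δφ/2) + cos φ₁ · cos φ₂ · sin²(Δλ/2) = 0.008577.
c = 2·atan2(√a, √(1−a)) = 0.18549 rad → d = 6371·c ≈ 1181.75 km.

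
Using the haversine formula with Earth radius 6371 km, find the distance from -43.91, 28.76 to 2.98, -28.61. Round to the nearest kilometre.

Δλ = -28.61 − 28.76 = -57.37°.
Δφ = 2.98 − -43.91 = 46.89°.
a = sin²(Δφ/2) + cos φ₁ · cos φ₂ · sin²(Δλ/2) = 0.324058.
c = 2·atan2(√a, √(1−a)) = 1.21121 rad → d = 6371·c ≈ 7716.64 km.

7717 km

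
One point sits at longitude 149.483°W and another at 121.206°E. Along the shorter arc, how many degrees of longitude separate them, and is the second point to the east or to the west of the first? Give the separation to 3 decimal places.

Raw difference: 121.206 − -149.483 = 270.689°.
Normalise into (−180°, 180°]: 270.689° − 360° = -89.311°.
Negative ⇒ the second point lies to the west; separation 89.311°.

89.311° west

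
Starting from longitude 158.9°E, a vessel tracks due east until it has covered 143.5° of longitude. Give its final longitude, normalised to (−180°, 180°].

57.6°W

Start at +158.9°; shift +143.5° → +302.4°.
+302.4° lies outside (−180°, 180°]; subtract 360° → -57.6°.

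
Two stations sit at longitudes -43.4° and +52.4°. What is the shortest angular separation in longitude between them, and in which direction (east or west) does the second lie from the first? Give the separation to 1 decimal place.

Raw difference: 52.4 − -43.4 = 95.8°.
Normalise into (−180°, 180°]: 95.8° stays 95.8°.
Positive ⇒ the second point lies to the east; separation 95.8°.

95.8° east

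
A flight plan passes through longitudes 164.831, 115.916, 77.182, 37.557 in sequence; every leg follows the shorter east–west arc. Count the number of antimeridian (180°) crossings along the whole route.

0

Leg 1: +164.831° → +115.916°, shortest Δλ = -48.915° (west) — does not cross 180°.
Leg 2: +115.916° → +77.182°, shortest Δλ = -38.734° (west) — does not cross 180°.
Leg 3: +77.182° → +37.557°, shortest Δλ = -39.625° (west) — does not cross 180°.
Total crossings: 0.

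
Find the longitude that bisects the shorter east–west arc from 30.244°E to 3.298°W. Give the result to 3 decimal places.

13.473°E

Signed shortest Δλ from +30.244° to -3.298° is -33.542°.
Midpoint longitude = +30.244° + (-33.542°)/2 = +30.244° − 16.771° = +13.473°.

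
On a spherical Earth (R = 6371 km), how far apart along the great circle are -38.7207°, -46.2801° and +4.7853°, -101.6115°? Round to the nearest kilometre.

7455 km

Δλ = -101.6115 − -46.2801 = -55.3314°.
Δφ = 4.7853 − -38.7207 = 43.5060°.
a = sin²(Δφ/2) + cos φ₁ · cos φ₂ · sin²(Δλ/2) = 0.304963.
c = 2·atan2(√a, √(1−a)) = 1.17009 rad → d = 6371·c ≈ 7454.61 km.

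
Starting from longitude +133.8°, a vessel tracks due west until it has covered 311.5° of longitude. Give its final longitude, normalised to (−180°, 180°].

Start at +133.8°; shift −311.5° → -177.7°.
-177.7° already lies in (−180°, 180°].

-177.7°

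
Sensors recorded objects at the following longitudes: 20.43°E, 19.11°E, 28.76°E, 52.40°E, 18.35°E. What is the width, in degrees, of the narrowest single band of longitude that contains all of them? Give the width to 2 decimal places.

34.05°

Sort the longitudes: +18.35°, +19.11°, +20.43°, +28.76°, +52.40°.
Eastward gaps between consecutive values (wrapping around): 0.76°, 1.32°, 8.33°, 23.64°, 325.95°.
Largest gap = 325.95° ⇒ minimal covering band is its complement: 360° − 325.95° = 34.05°.
Band runs from +18.35° eastward to +52.40°.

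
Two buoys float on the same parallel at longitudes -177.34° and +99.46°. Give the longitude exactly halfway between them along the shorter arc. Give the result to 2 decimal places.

Signed shortest Δλ from -177.34° to +99.46° is -83.20°.
Midpoint longitude = -177.34° + (-83.20°)/2 = -177.34° − 41.60° = -218.94°.
Normalise into (−180°, 180°]: +141.06°.
(The naïve average (-177.34 + +99.46)/2 = -38.94° is on the wrong side of the globe.)

+141.06°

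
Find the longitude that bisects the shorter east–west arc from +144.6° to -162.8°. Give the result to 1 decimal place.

Signed shortest Δλ from +144.6° to -162.8° is +52.6°.
Midpoint longitude = +144.6° + (+52.6°)/2 = +144.6° + 26.3° = +170.9°.
(The naïve average (+144.6 + -162.8)/2 = -9.1° is on the wrong side of the globe.)

+170.9°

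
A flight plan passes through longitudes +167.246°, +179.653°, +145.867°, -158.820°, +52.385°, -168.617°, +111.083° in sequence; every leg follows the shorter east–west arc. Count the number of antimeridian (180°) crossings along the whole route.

Leg 1: +167.246° → +179.653°, shortest Δλ = 12.407° (east) — does not cross 180°.
Leg 2: +179.653° → +145.867°, shortest Δλ = -33.786° (west) — does not cross 180°.
Leg 3: +145.867° → -158.820°, shortest Δλ = 55.313° (east) — crosses 180°.
Leg 4: -158.820° → +52.385°, shortest Δλ = -148.795° (west) — crosses 180°.
Leg 5: +52.385° → -168.617°, shortest Δλ = 138.998° (east) — crosses 180°.
Leg 6: -168.617° → +111.083°, shortest Δλ = -80.3° (west) — crosses 180°.
Total crossings: 4.

4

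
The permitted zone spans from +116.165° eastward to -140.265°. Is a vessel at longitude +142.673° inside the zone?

Band width going east from +116.165° to -140.265°: ((-140.265 − 116.165) mod 360) = 103.570°.
Offset of +142.673° east of the west edge: ((142.673 − 116.165) mod 360) = 26.508°.
26.508° ≤ 103.570° ⇒ inside.

Yes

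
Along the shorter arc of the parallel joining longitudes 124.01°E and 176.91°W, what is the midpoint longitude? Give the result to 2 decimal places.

153.55°E

Signed shortest Δλ from +124.01° to -176.91° is +59.08°.
Midpoint longitude = +124.01° + (+59.08°)/2 = +124.01° + 29.54° = +153.55°.
(The naïve average (+124.01 + -176.91)/2 = -26.45° is on the wrong side of the globe.)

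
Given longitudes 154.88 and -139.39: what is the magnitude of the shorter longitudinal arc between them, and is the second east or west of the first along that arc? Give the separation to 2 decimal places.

65.73° east

Raw difference: -139.39 − 154.88 = -294.27°.
Normalise into (−180°, 180°]: -294.27° + 360° = 65.73°.
Positive ⇒ the second point lies to the east; separation 65.73°.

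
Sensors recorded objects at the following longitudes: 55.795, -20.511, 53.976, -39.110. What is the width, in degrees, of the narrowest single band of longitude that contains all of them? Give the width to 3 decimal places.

94.905°

Sort the longitudes: -39.110°, -20.511°, +53.976°, +55.795°.
Eastward gaps between consecutive values (wrapping around): 18.599°, 74.487°, 1.819°, 265.095°.
Largest gap = 265.095° ⇒ minimal covering band is its complement: 360° − 265.095° = 94.905°.
Band runs from -39.110° eastward to +55.795°.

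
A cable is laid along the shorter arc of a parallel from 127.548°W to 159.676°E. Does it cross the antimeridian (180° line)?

Naïve |159.676 − -127.548| = 287.224° > 180°, so the shorter arc goes the other way round — across 180°.
Signed shortest Δλ = ((159.676 − -127.548 + 180) mod 360) − 180 = -72.776°.
Going west by 72.776° from -127.548° passes through 180° before reaching +159.676°.

Yes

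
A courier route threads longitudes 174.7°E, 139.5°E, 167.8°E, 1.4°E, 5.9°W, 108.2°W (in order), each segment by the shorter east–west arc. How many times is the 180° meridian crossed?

Leg 1: +174.7° → +139.5°, shortest Δλ = -35.2° (west) — does not cross 180°.
Leg 2: +139.5° → +167.8°, shortest Δλ = 28.3° (east) — does not cross 180°.
Leg 3: +167.8° → +1.4°, shortest Δλ = -166.4° (west) — does not cross 180°.
Leg 4: +1.4° → -5.9°, shortest Δλ = -7.3° (west) — does not cross 180°.
Leg 5: -5.9° → -108.2°, shortest Δλ = -102.3° (west) — does not cross 180°.
Total crossings: 0.

0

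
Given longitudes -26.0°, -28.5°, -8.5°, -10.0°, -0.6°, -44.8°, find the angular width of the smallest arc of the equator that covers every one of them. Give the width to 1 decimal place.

44.2°

Sort the longitudes: -44.8°, -28.5°, -26.0°, -10.0°, -8.5°, -0.6°.
Eastward gaps between consecutive values (wrapping around): 16.3°, 2.5°, 16.0°, 1.5°, 7.9°, 315.8°.
Largest gap = 315.8° ⇒ minimal covering band is its complement: 360° − 315.8° = 44.2°.
Band runs from -44.8° eastward to -0.6°.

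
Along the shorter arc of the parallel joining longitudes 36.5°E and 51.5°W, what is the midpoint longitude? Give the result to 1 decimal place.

Signed shortest Δλ from +36.5° to -51.5° is -88.0°.
Midpoint longitude = +36.5° + (-88.0°)/2 = +36.5° − 44.0° = -7.5°.

7.5°W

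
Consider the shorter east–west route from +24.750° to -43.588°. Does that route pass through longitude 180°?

No

Signed shortest Δλ = ((-43.588 − 24.750 + 180) mod 360) − 180 = -68.338°.
Going west by 68.338° from +24.750° reaches -43.588° without touching 180°.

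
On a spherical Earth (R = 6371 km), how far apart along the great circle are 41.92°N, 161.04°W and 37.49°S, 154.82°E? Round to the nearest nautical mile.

5345 nmi

Δλ = 154.82 − -161.04 = 315.86°; wrapped into (−180°, 180°]: -44.14°.
Δφ = -37.49 − 41.92 = -79.41°.
a = sin²(Δφ/2) + cos φ₁ · cos φ₂ · sin²(Δλ/2) = 0.491462.
c = 2·atan2(√a, √(1−a)) = 1.55372 rad → d = 6371·c ≈ 9898.75 km ≈ 5344.90 nmi.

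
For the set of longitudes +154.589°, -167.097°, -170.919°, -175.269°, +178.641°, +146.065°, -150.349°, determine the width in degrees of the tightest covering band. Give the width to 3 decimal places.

Sort the longitudes: -175.269°, -170.919°, -167.097°, -150.349°, +146.065°, +154.589°, +178.641°.
Eastward gaps between consecutive values (wrapping around): 4.350°, 3.822°, 16.748°, 296.414°, 8.524°, 24.052°, 6.090°.
Largest gap = 296.414° ⇒ minimal covering band is its complement: 360° − 296.414° = 63.586°.
Band runs from +146.065° eastward to -150.349°, crossing the antimeridian.

63.586°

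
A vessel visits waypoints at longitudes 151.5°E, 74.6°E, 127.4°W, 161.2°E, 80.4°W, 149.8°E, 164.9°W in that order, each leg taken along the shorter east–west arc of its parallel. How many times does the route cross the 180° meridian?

Leg 1: +151.5° → +74.6°, shortest Δλ = -76.9° (west) — does not cross 180°.
Leg 2: +74.6° → -127.4°, shortest Δλ = 158.0° (east) — crosses 180°.
Leg 3: -127.4° → +161.2°, shortest Δλ = -71.4° (west) — crosses 180°.
Leg 4: +161.2° → -80.4°, shortest Δλ = 118.4° (east) — crosses 180°.
Leg 5: -80.4° → +149.8°, shortest Δλ = -129.8° (west) — crosses 180°.
Leg 6: +149.8° → -164.9°, shortest Δλ = 45.3° (east) — crosses 180°.
Total crossings: 5.

5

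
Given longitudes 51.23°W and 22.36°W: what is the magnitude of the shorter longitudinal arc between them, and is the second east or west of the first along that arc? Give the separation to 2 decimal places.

28.87° east

Raw difference: -22.36 − -51.23 = 28.87°.
Normalise into (−180°, 180°]: 28.87° stays 28.87°.
Positive ⇒ the second point lies to the east; separation 28.87°.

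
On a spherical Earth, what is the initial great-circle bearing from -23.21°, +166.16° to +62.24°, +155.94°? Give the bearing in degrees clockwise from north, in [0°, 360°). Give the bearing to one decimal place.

355.2°

Δλ = 155.94 − 166.16 = -10.22°.
θ = atan2( sin Δλ · cos φ₂ , cos φ₁ · sin φ₂ − sin φ₁ · cos φ₂ · cos Δλ )
  = atan2(-0.08264, 0.99394) = -4.753° → normalised to [0°, 360°): 355.247°.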